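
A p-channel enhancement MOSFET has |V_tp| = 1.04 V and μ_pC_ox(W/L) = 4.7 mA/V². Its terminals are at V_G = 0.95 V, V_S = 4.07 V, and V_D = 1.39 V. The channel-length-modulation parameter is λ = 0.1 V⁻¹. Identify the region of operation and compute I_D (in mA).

V_SG = V_S − V_G = 4.07 − 0.95 = 3.12 V; V_SD = V_S − V_D = 4.07 − 1.39 = 2.68 V.
V_ov = V_SG − |V_tp| = 3.12 − 1.04 = 2.08 V.
Since V_SD = 2.68 V ≥ V_ov = 2.08 V, the device is in saturation.
I_D = ½ k_p V_ov² (1 + λ V_SD) = 0.5 × 4.7 × 2.08² × (1 + 0.1 × 2.68) = 12.9 mA.

Saturation; I_D = 12.9 mA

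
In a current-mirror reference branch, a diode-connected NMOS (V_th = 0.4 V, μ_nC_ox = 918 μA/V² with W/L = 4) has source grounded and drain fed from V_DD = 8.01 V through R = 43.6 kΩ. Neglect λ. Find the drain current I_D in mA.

I_D = 0.168 mA

With gate tied to drain, V_GS = V_DS ≥ V_GS − V_th, so the device is in saturation.
k_n = μ_nC_ox · (W/L) = 3.672 mA/V².
KCL at the drain: ½ k_n (V_GS − V_th)² = (V_DD − V_GS)/R.
Let x = V_GS − 0.4. Then 80 x² + x − 7.61 = 0, giving x = 0.302 V (positive root), so V_GS = 0.702 V.
I_D = (V_DD − V_GS)/R = (8.01 − 0.702) / 43.6 = 0.168 mA.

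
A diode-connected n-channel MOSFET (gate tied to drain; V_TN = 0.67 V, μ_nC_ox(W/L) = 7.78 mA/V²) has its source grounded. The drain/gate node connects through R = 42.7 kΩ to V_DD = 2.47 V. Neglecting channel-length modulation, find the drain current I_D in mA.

With gate tied to drain, V_GS = V_DS ≥ V_GS − V_TN, so the device is in saturation.
KCL at the drain: ½ k_n (V_GS − V_TN)² = (V_DD − V_GS)/R.
Let x = V_GS − 0.67. Then 166 x² + x − 1.8 = 0, giving x = 0.101 V (positive root), so V_GS = 0.771 V.
I_D = (V_DD − V_GS)/R = (2.47 − 0.771) / 42.7 = 0.0398 mA.

I_D = 0.0398 mA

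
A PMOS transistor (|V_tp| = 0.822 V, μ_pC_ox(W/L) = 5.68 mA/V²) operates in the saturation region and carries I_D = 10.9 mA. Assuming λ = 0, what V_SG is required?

In saturation I_D = ½ k_p (V_SG − |V_tp|)², so V_SG − |V_tp| = √(2 I_D / k_p) = √(2 × 10.9 / 5.68) = 1.96 V.
V_SG = 0.822 + 1.96 = 2.78 V.

V_SG = 2.78 V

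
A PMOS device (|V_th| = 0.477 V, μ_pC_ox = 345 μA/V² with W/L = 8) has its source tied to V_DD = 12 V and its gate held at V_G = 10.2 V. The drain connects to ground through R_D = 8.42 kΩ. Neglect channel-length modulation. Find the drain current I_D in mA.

V_SG = V_DD − V_G = 12 − 10.2 = 1.8 V, so V_ov = 1.8 − 0.477 = 1.32 V.
k_p = μ_pC_ox · (W/L) = 2.76 mA/V².
Assume saturation: I_D = ½ k_p V_ov² = 0.5 × 2.76 × 1.32² = 2.42 mA, giving V_SD = V_DD − I_D R_D = 12 − 2.42 × 8.42 = -8.34 V.
But -8.34 V < V_ov = 1.32 V, so the device is actually in triode.
In triode I_D = k_p[V_ov V_SD − ½ V_SD²] and I_D = (V_DD − V_SD)/R_D. Equating: 11.6 V_SD² − 31.75 V_SD + 12 = 0, giving V_SD = 0.453 V (the root below V_ov).
I_D = (12 − 0.453) / 8.42 = 1.37 mA.

I_D = 1.37 mA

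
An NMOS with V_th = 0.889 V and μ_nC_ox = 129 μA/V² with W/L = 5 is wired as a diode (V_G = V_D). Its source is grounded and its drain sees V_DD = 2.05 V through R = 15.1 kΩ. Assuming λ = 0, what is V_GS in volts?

V_GS = 1.29 V

With gate tied to drain, V_GS = V_DS ≥ V_GS − V_th, so the device is in saturation.
k_n = μ_nC_ox · (W/L) = 0.645 mA/V².
KCL at the drain: ½ k_n (V_GS − V_th)² = (V_DD − V_GS)/R.
Let x = V_GS − 0.889. Then 4.87 x² + x − 1.161 = 0, giving x = 0.396 V (positive root), so V_GS = 1.29 V.
I_D = (V_DD − V_GS)/R = (2.05 − 1.29) / 15.1 = 0.0506 mA.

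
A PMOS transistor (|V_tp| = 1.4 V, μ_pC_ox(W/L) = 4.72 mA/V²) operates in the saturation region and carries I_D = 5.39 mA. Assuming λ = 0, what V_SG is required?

In saturation I_D = ½ k_p (V_SG − |V_tp|)², so V_SG − |V_tp| = √(2 I_D / k_p) = √(2 × 5.39 / 4.72) = 1.51 V.
V_SG = 1.4 + 1.51 = 2.91 V.

V_SG = 2.91 V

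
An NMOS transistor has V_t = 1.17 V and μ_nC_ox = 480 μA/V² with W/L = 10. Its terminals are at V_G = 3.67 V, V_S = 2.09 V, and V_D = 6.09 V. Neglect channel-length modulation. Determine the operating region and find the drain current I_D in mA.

Saturation; I_D = 0.403 mA

V_GS = V_G − V_S = 3.67 − 2.09 = 1.58 V; V_DS = V_D − V_S = 6.09 − 2.09 = 4 V.
k_n = μ_nC_ox · (W/L) = 4.8 mA/V².
V_ov = V_GS − V_t = 1.58 − 1.17 = 0.41 V.
Since V_DS = 4 V ≥ V_ov = 0.41 V, the device is in saturation.
I_D = ½ k_n V_ov² = 0.5 × 4.8 × 0.41² = 0.403 mA.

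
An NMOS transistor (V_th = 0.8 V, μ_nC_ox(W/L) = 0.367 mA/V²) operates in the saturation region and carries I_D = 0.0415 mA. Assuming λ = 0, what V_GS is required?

In saturation I_D = ½ k_n (V_GS − V_th)², so V_GS − V_th = √(2 I_D / k_n) = √(2 × 0.0415 / 0.367) = 0.476 V.
V_GS = 0.8 + 0.476 = 1.28 V.

V_GS = 1.28 V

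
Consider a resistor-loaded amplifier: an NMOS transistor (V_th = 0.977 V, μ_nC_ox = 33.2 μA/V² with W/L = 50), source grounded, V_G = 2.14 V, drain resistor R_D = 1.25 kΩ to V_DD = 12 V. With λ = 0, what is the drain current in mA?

V_GS = V_G = 2.14 V, so V_ov = 2.14 − 0.977 = 1.16 V.
k_n = μ_nC_ox · (W/L) = 1.66 mA/V².
Assume saturation: I_D = ½ k_n V_ov² = 0.5 × 1.66 × 1.16² = 1.12 mA, giving V_DS = V_DD − I_D R_D = 12 − 1.12 × 1.25 = 10.6 V.
V_DS = 10.6 V ≥ V_ov = 1.16 V, confirming saturation.

I_D = 1.12 mA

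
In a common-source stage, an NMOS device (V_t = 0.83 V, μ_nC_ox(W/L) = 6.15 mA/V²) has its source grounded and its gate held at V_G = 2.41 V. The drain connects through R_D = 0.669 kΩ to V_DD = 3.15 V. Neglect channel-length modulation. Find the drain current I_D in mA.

I_D = 3.98 mA

V_GS = V_G = 2.41 V, so V_ov = 2.41 − 0.83 = 1.58 V.
Assume saturation: I_D = ½ k_n V_ov² = 0.5 × 6.15 × 1.58² = 7.68 mA, giving V_DS = V_DD − I_D R_D = 3.15 − 7.68 × 0.669 = -1.99 V.
But -1.99 V < V_ov = 1.58 V, so the device is actually in triode.
In triode I_D = k_n[V_ov V_DS − ½ V_DS²] and I_D = (V_DD − V_DS)/R_D. Equating: 2.06 V_DS² − 7.501 V_DS + 3.15 = 0, giving V_DS = 0.484 V (the root below V_ov).
I_D = (3.15 − 0.484) / 0.669 = 3.98 mA.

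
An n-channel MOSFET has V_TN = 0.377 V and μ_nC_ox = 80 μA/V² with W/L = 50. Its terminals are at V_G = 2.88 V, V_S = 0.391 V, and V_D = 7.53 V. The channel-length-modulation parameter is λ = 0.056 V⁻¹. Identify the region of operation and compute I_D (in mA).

V_GS = V_G − V_S = 2.88 − 0.391 = 2.49 V; V_DS = V_D − V_S = 7.53 − 0.391 = 7.14 V.
k_n = μ_nC_ox · (W/L) = 4 mA/V².
V_ov = V_GS − V_TN = 2.49 − 0.377 = 2.11 V.
Since V_DS = 7.14 V ≥ V_ov = 2.11 V, the device is in saturation.
I_D = ½ k_n V_ov² (1 + λ V_DS) = 0.5 × 4 × 2.11² × (1 + 0.056 × 7.14) = 12.5 mA.

Saturation; I_D = 12.5 mA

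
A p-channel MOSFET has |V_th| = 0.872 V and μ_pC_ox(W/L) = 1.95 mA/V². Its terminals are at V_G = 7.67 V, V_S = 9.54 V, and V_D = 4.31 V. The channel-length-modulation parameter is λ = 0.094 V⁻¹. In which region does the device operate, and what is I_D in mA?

Saturation; I_D = 1.45 mA

V_SG = V_S − V_G = 9.54 − 7.67 = 1.87 V; V_SD = V_S − V_D = 9.54 − 4.31 = 5.23 V.
V_ov = V_SG − |V_th| = 1.87 − 0.872 = 0.998 V.
Since V_SD = 5.23 V ≥ V_ov = 0.998 V, the device is in saturation.
I_D = ½ k_p V_ov² (1 + λ V_SD) = 0.5 × 1.95 × 0.998² × (1 + 0.094 × 5.23) = 1.45 mA.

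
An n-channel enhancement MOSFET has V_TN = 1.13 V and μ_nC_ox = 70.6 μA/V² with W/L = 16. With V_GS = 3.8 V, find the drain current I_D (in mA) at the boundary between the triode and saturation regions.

At the boundary V_DS = V_ov = V_GS − V_TN = 3.8 − 1.13 = 2.67 V.
k_n = μ_nC_ox · (W/L) = 1.13 mA/V².
I_D = ½ k_n V_ov² = 0.5 × 1.13 × 2.67² = 4.03 mA.

I_D = 4.03 mA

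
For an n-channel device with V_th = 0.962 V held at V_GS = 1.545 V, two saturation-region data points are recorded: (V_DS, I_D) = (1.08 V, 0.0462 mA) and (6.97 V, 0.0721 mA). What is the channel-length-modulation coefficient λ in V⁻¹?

λ = 0.106 V⁻¹

With V_GS fixed, I_D ∝ (1 + λ V_DS) in saturation, so I_D2/I_D1 = (1 + λ V_DS2)/(1 + λ V_DS1).
0.0721/0.0462 = 1.561 = (1 + 6.97 λ)/(1 + 1.08 λ).
Solving: λ (I_D1 V_DS2 − I_D2 V_DS1) = I_D2 − I_D1, so λ = (0.0721 − 0.0462) / (0.0462 × 6.97 − 0.0721 × 1.08) = 0.0259 / 0.244 = 0.106 V⁻¹.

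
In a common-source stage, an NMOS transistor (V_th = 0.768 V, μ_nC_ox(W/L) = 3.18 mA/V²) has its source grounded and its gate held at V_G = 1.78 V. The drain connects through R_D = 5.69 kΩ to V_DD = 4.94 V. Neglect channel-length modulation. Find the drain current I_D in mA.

V_GS = V_G = 1.78 V, so V_ov = 1.78 − 0.768 = 1.01 V.
Assume saturation: I_D = ½ k_n V_ov² = 0.5 × 3.18 × 1.01² = 1.63 mA, giving V_DS = V_DD − I_D R_D = 4.94 − 1.63 × 5.69 = -4.33 V.
But -4.33 V < V_ov = 1.01 V, so the device is actually in triode.
In triode I_D = k_n[V_ov V_DS − ½ V_DS²] and I_D = (V_DD − V_DS)/R_D. Equating: 9.05 V_DS² − 19.31 V_DS + 4.94 = 0, giving V_DS = 0.297 V (the root below V_ov).
I_D = (4.94 − 0.297) / 5.69 = 0.816 mA.

I_D = 0.816 mA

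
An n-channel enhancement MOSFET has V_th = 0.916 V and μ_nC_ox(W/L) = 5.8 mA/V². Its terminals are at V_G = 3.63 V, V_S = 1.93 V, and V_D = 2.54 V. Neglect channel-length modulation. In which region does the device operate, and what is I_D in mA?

V_GS = V_G − V_S = 3.63 − 1.93 = 1.7 V; V_DS = V_D − V_S = 2.54 − 1.93 = 0.61 V.
V_ov = V_GS − V_th = 1.7 − 0.916 = 0.784 V.
Since V_DS = 0.61 V < V_ov = 0.784 V, the device is in the triode region.
I_D = k_n [V_ov · V_DS − ½ V_DS²] = 5.8 × [0.784 × 0.61 − 0.5 × 0.61²] = 1.69 mA.

Triode; I_D = 1.69 mA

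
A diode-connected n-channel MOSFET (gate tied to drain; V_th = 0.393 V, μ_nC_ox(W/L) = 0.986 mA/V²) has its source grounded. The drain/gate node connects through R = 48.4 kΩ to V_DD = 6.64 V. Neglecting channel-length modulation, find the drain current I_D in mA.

I_D = 0.119 mA

With gate tied to drain, V_GS = V_DS ≥ V_GS − V_th, so the device is in saturation.
KCL at the drain: ½ k_n (V_GS − V_th)² = (V_DD − V_GS)/R.
Let x = V_GS − 0.393. Then 23.9 x² + x − 6.247 = 0, giving x = 0.491 V (positive root), so V_GS = 0.884 V.
I_D = (V_DD − V_GS)/R = (6.64 − 0.884) / 48.4 = 0.119 mA.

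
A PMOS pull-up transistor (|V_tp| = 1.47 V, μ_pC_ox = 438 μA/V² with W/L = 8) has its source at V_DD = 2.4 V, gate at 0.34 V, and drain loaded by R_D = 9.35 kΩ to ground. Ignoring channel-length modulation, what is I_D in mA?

V_SG = V_DD − V_G = 2.4 − 0.34 = 2.06 V, so V_ov = 2.06 − 1.47 = 0.59 V.
k_p = μ_pC_ox · (W/L) = 3.504 mA/V².
Assume saturation: I_D = ½ k_p V_ov² = 0.5 × 3.504 × 0.59² = 0.61 mA, giving V_SD = V_DD − I_D R_D = 2.4 − 0.61 × 9.35 = -3.3 V.
But -3.3 V < V_ov = 0.59 V, so the device is actually in triode.
In triode I_D = k_p[V_ov V_SD − ½ V_SD²] and I_D = (V_DD − V_SD)/R_D. Equating: 16.4 V_SD² − 20.33 V_SD + 2.4 = 0, giving V_SD = 0.132 V (the root below V_ov).
I_D = (2.4 − 0.132) / 9.35 = 0.243 mA.

I_D = 0.243 mA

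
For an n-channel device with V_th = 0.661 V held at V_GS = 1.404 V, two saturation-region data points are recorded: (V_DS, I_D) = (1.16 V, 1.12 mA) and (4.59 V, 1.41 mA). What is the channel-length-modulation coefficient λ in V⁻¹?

With V_GS fixed, I_D ∝ (1 + λ V_DS) in saturation, so I_D2/I_D1 = (1 + λ V_DS2)/(1 + λ V_DS1).
1.41/1.12 = 1.259 = (1 + 4.59 λ)/(1 + 1.16 λ).
Solving: λ (I_D1 V_DS2 − I_D2 V_DS1) = I_D2 − I_D1, so λ = (1.41 − 1.12) / (1.12 × 4.59 − 1.41 × 1.16) = 0.29 / 3.51 = 0.0827 V⁻¹.

λ = 0.0827 V⁻¹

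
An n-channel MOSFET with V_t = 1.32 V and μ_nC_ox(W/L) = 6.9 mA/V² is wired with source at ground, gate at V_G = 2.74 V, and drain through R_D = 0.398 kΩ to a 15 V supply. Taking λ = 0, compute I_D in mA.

I_D = 6.96 mA

V_GS = V_G = 2.74 V, so V_ov = 2.74 − 1.32 = 1.42 V.
Assume saturation: I_D = ½ k_n V_ov² = 0.5 × 6.9 × 1.42² = 6.96 mA, giving V_DS = V_DD − I_D R_D = 15 − 6.96 × 0.398 = 12.2 V.
V_DS = 12.2 V ≥ V_ov = 1.42 V, confirming saturation.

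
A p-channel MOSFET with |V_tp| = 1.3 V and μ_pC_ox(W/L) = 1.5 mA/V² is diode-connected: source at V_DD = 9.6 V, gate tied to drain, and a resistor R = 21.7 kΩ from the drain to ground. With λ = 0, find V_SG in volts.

With gate tied to drain, V_SG = V_SD ≥ V_SG − |V_tp|, so the device is in saturation.
KCL at the drain: ½ k_p (V_SG − |V_tp|)² = (V_DD − V_SG)/R.
Let x = V_SG − 1.3. Then 16.3 x² + x − 8.3 = 0, giving x = 0.684 V (positive root), so V_SG = 1.98 V.
I_D = (V_DD − V_SG)/R = (9.6 − 1.98) / 21.7 = 0.351 mA.

V_SG = 1.98 V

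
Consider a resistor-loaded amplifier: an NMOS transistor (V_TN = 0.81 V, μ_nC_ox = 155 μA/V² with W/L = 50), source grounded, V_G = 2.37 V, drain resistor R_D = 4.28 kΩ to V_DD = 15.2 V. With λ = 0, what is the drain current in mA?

V_GS = V_G = 2.37 V, so V_ov = 2.37 − 0.81 = 1.56 V.
k_n = μ_nC_ox · (W/L) = 7.75 mA/V².
Assume saturation: I_D = ½ k_n V_ov² = 0.5 × 7.75 × 1.56² = 9.43 mA, giving V_DS = V_DD − I_D R_D = 15.2 − 9.43 × 4.28 = -25.2 V.
But -25.2 V < V_ov = 1.56 V, so the device is actually in triode.
In triode I_D = k_n[V_ov V_DS − ½ V_DS²] and I_D = (V_DD − V_DS)/R_D. Equating: 16.6 V_DS² − 52.75 V_DS + 15.2 = 0, giving V_DS = 0.32 V (the root below V_ov).
I_D = (15.2 − 0.32) / 4.28 = 3.48 mA.

I_D = 3.48 mA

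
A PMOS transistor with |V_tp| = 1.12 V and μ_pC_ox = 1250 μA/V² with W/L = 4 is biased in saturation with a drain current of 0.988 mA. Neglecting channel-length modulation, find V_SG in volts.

k_p = μ_pC_ox · (W/L) = 5 mA/V².
In saturation I_D = ½ k_p (V_SG − |V_tp|)², so V_SG − |V_tp| = √(2 I_D / k_p) = √(2 × 0.988 / 5) = 0.629 V.
V_SG = 1.12 + 0.629 = 1.75 V.

V_SG = 1.75 V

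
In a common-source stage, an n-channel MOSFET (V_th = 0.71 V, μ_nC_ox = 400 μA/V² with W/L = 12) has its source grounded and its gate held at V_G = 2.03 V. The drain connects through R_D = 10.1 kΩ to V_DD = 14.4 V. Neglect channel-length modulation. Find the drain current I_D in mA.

V_GS = V_G = 2.03 V, so V_ov = 2.03 − 0.71 = 1.32 V.
k_n = μ_nC_ox · (W/L) = 4.8 mA/V².
Assume saturation: I_D = ½ k_n V_ov² = 0.5 × 4.8 × 1.32² = 4.18 mA, giving V_DS = V_DD − I_D R_D = 14.4 − 4.18 × 10.1 = -27.8 V.
But -27.8 V < V_ov = 1.32 V, so the device is actually in triode.
In triode I_D = k_n[V_ov V_DS − ½ V_DS²] and I_D = (V_DD − V_DS)/R_D. Equating: 24.2 V_DS² − 64.99 V_DS + 14.4 = 0, giving V_DS = 0.244 V (the root below V_ov).
I_D = (14.4 − 0.244) / 10.1 = 1.4 mA.

I_D = 1.40 mA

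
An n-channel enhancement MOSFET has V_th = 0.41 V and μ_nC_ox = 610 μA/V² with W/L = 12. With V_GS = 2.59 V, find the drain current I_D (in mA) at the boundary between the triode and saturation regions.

I_D = 17.4 mA

At the boundary V_DS = V_ov = V_GS − V_th = 2.59 − 0.41 = 2.18 V.
k_n = μ_nC_ox · (W/L) = 7.32 mA/V².
I_D = ½ k_n V_ov² = 0.5 × 7.32 × 2.18² = 17.4 mA.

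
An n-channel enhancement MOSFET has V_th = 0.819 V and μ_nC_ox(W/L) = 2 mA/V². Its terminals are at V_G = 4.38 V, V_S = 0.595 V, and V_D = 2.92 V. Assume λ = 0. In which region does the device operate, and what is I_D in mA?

V_GS = V_G − V_S = 4.38 − 0.595 = 3.79 V; V_DS = V_D − V_S = 2.92 − 0.595 = 2.33 V.
V_ov = V_GS − V_th = 3.79 − 0.819 = 2.97 V.
Since V_DS = 2.33 V < V_ov = 2.97 V, the device is in the triode region.
I_D = k_n [V_ov · V_DS − ½ V_DS²] = 2 × [2.97 × 2.33 − 0.5 × 2.33²] = 8.39 mA.

Triode; I_D = 8.39 mA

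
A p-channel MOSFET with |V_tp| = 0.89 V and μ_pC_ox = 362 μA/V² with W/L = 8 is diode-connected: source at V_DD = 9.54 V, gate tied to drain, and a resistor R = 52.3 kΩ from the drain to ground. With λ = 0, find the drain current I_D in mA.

With gate tied to drain, V_SG = V_SD ≥ V_SG − |V_tp|, so the device is in saturation.
k_p = μ_pC_ox · (W/L) = 2.896 mA/V².
KCL at the drain: ½ k_p (V_SG − |V_tp|)² = (V_DD − V_SG)/R.
Let x = V_SG − 0.89. Then 75.7 x² + x − 8.65 = 0, giving x = 0.331 V (positive root), so V_SG = 1.22 V.
I_D = (V_DD − V_SG)/R = (9.54 − 1.22) / 52.3 = 0.159 mA.

I_D = 0.159 mA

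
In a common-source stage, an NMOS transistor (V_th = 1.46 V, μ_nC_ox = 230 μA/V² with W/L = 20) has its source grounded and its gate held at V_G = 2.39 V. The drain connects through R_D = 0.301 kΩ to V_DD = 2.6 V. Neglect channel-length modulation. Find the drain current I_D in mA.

V_GS = V_G = 2.39 V, so V_ov = 2.39 − 1.46 = 0.93 V.
k_n = μ_nC_ox · (W/L) = 4.6 mA/V².
Assume saturation: I_D = ½ k_n V_ov² = 0.5 × 4.6 × 0.93² = 1.99 mA, giving V_DS = V_DD − I_D R_D = 2.6 − 1.99 × 0.301 = 2 V.
V_DS = 2 V ≥ V_ov = 0.93 V, confirming saturation.

I_D = 1.99 mA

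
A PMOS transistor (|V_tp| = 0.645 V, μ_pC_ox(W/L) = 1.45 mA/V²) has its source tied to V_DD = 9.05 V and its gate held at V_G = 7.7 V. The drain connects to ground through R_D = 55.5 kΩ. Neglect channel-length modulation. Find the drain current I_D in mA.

I_D = 0.160 mA

V_SG = V_DD − V_G = 9.05 − 7.7 = 1.35 V, so V_ov = 1.35 − 0.645 = 0.705 V.
Assume saturation: I_D = ½ k_p V_ov² = 0.5 × 1.45 × 0.705² = 0.36 mA, giving V_SD = V_DD − I_D R_D = 9.05 − 0.36 × 55.5 = -10.9 V.
But -10.9 V < V_ov = 0.705 V, so the device is actually in triode.
In triode I_D = k_p[V_ov V_SD − ½ V_SD²] and I_D = (V_DD − V_SD)/R_D. Equating: 40.2 V_SD² − 57.73 V_SD + 9.05 = 0, giving V_SD = 0.179 V (the root below V_ov).
I_D = (9.05 − 0.179) / 55.5 = 0.16 mA.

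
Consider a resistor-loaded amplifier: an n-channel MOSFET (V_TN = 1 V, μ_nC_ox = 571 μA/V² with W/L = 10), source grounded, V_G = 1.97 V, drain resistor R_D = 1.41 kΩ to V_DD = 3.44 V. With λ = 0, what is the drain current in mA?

V_GS = V_G = 1.97 V, so V_ov = 1.97 − 1 = 0.97 V.
k_n = μ_nC_ox · (W/L) = 5.71 mA/V².
Assume saturation: I_D = ½ k_n V_ov² = 0.5 × 5.71 × 0.97² = 2.69 mA, giving V_DS = V_DD − I_D R_D = 3.44 − 2.69 × 1.41 = -0.348 V.
But -0.348 V < V_ov = 0.97 V, so the device is actually in triode.
In triode I_D = k_n[V_ov V_DS − ½ V_DS²] and I_D = (V_DD − V_DS)/R_D. Equating: 4.03 V_DS² − 8.81 V_DS + 3.44 = 0, giving V_DS = 0.509 V (the root below V_ov).
I_D = (3.44 − 0.509) / 1.41 = 2.08 mA.

I_D = 2.08 mA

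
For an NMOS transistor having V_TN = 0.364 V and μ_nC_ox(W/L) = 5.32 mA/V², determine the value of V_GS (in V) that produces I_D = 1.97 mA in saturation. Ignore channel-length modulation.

In saturation I_D = ½ k_n (V_GS − V_TN)², so V_GS − V_TN = √(2 I_D / k_n) = √(2 × 1.97 / 5.32) = 0.861 V.
V_GS = 0.364 + 0.861 = 1.22 V.

V_GS = 1.22 V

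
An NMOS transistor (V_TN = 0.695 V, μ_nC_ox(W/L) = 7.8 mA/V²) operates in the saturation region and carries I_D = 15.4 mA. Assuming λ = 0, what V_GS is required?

In saturation I_D = ½ k_n (V_GS − V_TN)², so V_GS − V_TN = √(2 I_D / k_n) = √(2 × 15.4 / 7.8) = 1.99 V.
V_GS = 0.695 + 1.99 = 2.68 V.

V_GS = 2.68 V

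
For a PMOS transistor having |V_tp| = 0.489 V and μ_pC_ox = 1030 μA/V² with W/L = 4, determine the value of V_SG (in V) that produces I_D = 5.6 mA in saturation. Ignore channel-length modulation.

k_p = μ_pC_ox · (W/L) = 4.12 mA/V².
In saturation I_D = ½ k_p (V_SG − |V_tp|)², so V_SG − |V_tp| = √(2 I_D / k_p) = √(2 × 5.6 / 4.12) = 1.65 V.
V_SG = 0.489 + 1.65 = 2.14 V.

V_SG = 2.14 V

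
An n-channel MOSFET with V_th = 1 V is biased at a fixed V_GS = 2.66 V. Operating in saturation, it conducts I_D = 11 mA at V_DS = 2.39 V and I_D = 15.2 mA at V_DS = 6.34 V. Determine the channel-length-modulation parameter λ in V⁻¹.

With V_GS fixed, I_D ∝ (1 + λ V_DS) in saturation, so I_D2/I_D1 = (1 + λ V_DS2)/(1 + λ V_DS1).
15.2/11 = 1.382 = (1 + 6.34 λ)/(1 + 2.39 λ).
Solving: λ (I_D1 V_DS2 − I_D2 V_DS1) = I_D2 − I_D1, so λ = (15.2 − 11) / (11 × 6.34 − 15.2 × 2.39) = 4.2 / 33.4 = 0.126 V⁻¹.

λ = 0.126 V⁻¹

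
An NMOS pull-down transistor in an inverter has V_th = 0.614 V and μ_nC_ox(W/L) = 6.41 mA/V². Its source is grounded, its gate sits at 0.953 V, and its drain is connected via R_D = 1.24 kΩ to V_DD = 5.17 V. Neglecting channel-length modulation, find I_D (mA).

V_GS = V_G = 0.953 V, so V_ov = 0.953 − 0.614 = 0.339 V.
Assume saturation: I_D = ½ k_n V_ov² = 0.5 × 6.41 × 0.339² = 0.368 mA, giving V_DS = V_DD − I_D R_D = 5.17 − 0.368 × 1.24 = 4.71 V.
V_DS = 4.71 V ≥ V_ov = 0.339 V, confirming saturation.

I_D = 0.368 mA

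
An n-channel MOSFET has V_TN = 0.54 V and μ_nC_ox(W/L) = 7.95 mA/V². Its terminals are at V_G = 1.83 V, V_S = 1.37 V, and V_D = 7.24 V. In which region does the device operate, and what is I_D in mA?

Cutoff; I_D = 0 mA

V_GS = V_G − V_S = 1.83 − 1.37 = 0.46 V; V_DS = V_D − V_S = 7.24 − 1.37 = 5.87 V.
V_GS = 0.46 V < V_TN = 0.54 V, so the transistor is in cutoff.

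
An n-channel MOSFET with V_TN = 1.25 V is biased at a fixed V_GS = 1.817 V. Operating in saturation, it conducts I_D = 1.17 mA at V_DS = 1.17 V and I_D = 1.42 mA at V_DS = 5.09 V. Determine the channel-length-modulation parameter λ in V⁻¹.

λ = 0.0582 V⁻¹

With V_GS fixed, I_D ∝ (1 + λ V_DS) in saturation, so I_D2/I_D1 = (1 + λ V_DS2)/(1 + λ V_DS1).
1.42/1.17 = 1.214 = (1 + 5.09 λ)/(1 + 1.17 λ).
Solving: λ (I_D1 V_DS2 − I_D2 V_DS1) = I_D2 − I_D1, so λ = (1.42 − 1.17) / (1.17 × 5.09 − 1.42 × 1.17) = 0.25 / 4.29 = 0.0582 V⁻¹.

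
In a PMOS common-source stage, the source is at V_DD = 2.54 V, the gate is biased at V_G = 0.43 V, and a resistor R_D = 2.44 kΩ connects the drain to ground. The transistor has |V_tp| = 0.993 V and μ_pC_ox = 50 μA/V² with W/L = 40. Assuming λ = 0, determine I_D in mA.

I_D = 0.844 mA

V_SG = V_DD − V_G = 2.54 − 0.43 = 2.11 V, so V_ov = 2.11 − 0.993 = 1.12 V.
k_p = μ_pC_ox · (W/L) = 2 mA/V².
Assume saturation: I_D = ½ k_p V_ov² = 0.5 × 2 × 1.12² = 1.25 mA, giving V_SD = V_DD − I_D R_D = 2.54 − 1.25 × 2.44 = -0.504 V.
But -0.504 V < V_ov = 1.12 V, so the device is actually in triode.
In triode I_D = k_p[V_ov V_SD − ½ V_SD²] and I_D = (V_DD − V_SD)/R_D. Equating: 2.44 V_SD² − 6.451 V_SD + 2.54 = 0, giving V_SD = 0.481 V (the root below V_ov).
I_D = (2.54 − 0.481) / 2.44 = 0.844 mA.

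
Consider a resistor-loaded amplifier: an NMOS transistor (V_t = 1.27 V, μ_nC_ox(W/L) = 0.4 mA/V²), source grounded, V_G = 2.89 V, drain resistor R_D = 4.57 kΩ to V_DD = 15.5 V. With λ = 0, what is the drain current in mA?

I_D = 0.525 mA

V_GS = V_G = 2.89 V, so V_ov = 2.89 − 1.27 = 1.62 V.
Assume saturation: I_D = ½ k_n V_ov² = 0.5 × 0.4 × 1.62² = 0.525 mA, giving V_DS = V_DD − I_D R_D = 15.5 − 0.525 × 4.57 = 13.1 V.
V_DS = 13.1 V ≥ V_ov = 1.62 V, confirming saturation.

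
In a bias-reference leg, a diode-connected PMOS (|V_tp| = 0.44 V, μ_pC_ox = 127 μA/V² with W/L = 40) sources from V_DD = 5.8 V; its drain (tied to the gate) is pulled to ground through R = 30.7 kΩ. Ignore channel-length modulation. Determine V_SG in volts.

V_SG = 0.696 V

With gate tied to drain, V_SG = V_SD ≥ V_SG − |V_tp|, so the device is in saturation.
k_p = μ_pC_ox · (W/L) = 5.08 mA/V².
KCL at the drain: ½ k_p (V_SG − |V_tp|)² = (V_DD − V_SG)/R.
Let x = V_SG − 0.44. Then 78 x² + x − 5.36 = 0, giving x = 0.256 V (positive root), so V_SG = 0.696 V.
I_D = (V_DD − V_SG)/R = (5.8 − 0.696) / 30.7 = 0.166 mA.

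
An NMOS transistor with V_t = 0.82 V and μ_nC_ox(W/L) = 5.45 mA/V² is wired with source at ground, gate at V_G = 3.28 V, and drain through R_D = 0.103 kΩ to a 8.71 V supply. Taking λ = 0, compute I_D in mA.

I_D = 16.5 mA

V_GS = V_G = 3.28 V, so V_ov = 3.28 − 0.82 = 2.46 V.
Assume saturation: I_D = ½ k_n V_ov² = 0.5 × 5.45 × 2.46² = 16.5 mA, giving V_DS = V_DD − I_D R_D = 8.71 − 16.5 × 0.103 = 7.01 V.
V_DS = 7.01 V ≥ V_ov = 2.46 V, confirming saturation.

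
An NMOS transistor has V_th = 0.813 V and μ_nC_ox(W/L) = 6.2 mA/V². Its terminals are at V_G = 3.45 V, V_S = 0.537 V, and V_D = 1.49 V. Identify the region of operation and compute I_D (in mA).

V_GS = V_G − V_S = 3.45 − 0.537 = 2.91 V; V_DS = V_D − V_S = 1.49 − 0.537 = 0.953 V.
V_ov = V_GS − V_th = 2.91 − 0.813 = 2.1 V.
Since V_DS = 0.953 V < V_ov = 2.1 V, the device is in the triode region.
I_D = k_n [V_ov · V_DS − ½ V_DS²] = 6.2 × [2.1 × 0.953 − 0.5 × 0.953²] = 9.59 mA.

Triode; I_D = 9.59 mA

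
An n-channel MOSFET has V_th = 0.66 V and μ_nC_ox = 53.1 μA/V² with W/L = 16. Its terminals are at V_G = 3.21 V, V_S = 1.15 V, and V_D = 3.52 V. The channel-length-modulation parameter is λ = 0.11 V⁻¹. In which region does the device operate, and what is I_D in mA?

Saturation; I_D = 1.05 mA

V_GS = V_G − V_S = 3.21 − 1.15 = 2.06 V; V_DS = V_D − V_S = 3.52 − 1.15 = 2.37 V.
k_n = μ_nC_ox · (W/L) = 0.8496 mA/V².
V_ov = V_GS − V_th = 2.06 − 0.66 = 1.4 V.
Since V_DS = 2.37 V ≥ V_ov = 1.4 V, the device is in saturation.
I_D = ½ k_n V_ov² (1 + λ V_DS) = 0.5 × 0.8496 × 1.4² × (1 + 0.11 × 2.37) = 1.05 mA.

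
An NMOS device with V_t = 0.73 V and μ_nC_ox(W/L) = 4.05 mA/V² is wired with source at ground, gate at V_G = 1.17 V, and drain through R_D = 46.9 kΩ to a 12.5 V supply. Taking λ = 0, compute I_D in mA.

I_D = 0.263 mA

V_GS = V_G = 1.17 V, so V_ov = 1.17 − 0.73 = 0.44 V.
Assume saturation: I_D = ½ k_n V_ov² = 0.5 × 4.05 × 0.44² = 0.392 mA, giving V_DS = V_DD − I_D R_D = 12.5 − 0.392 × 46.9 = -5.89 V.
But -5.89 V < V_ov = 0.44 V, so the device is actually in triode.
In triode I_D = k_n[V_ov V_DS − ½ V_DS²] and I_D = (V_DD − V_DS)/R_D. Equating: 95 V_DS² − 84.58 V_DS + 12.5 = 0, giving V_DS = 0.187 V (the root below V_ov).
I_D = (12.5 − 0.187) / 46.9 = 0.263 mA.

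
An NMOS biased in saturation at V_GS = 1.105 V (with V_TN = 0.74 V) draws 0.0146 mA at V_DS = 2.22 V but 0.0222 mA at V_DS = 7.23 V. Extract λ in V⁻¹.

λ = 0.135 V⁻¹

With V_GS fixed, I_D ∝ (1 + λ V_DS) in saturation, so I_D2/I_D1 = (1 + λ V_DS2)/(1 + λ V_DS1).
0.0222/0.0146 = 1.521 = (1 + 7.23 λ)/(1 + 2.22 λ).
Solving: λ (I_D1 V_DS2 − I_D2 V_DS1) = I_D2 − I_D1, so λ = (0.0222 − 0.0146) / (0.0146 × 7.23 − 0.0222 × 2.22) = 0.0076 / 0.0563 = 0.135 V⁻¹.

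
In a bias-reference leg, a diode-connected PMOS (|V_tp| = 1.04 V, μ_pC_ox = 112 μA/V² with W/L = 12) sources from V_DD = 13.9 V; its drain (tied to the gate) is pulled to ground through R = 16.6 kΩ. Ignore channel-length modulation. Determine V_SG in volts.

V_SG = 2.07 V

With gate tied to drain, V_SG = V_SD ≥ V_SG − |V_tp|, so the device is in saturation.
k_p = μ_pC_ox · (W/L) = 1.344 mA/V².
KCL at the drain: ½ k_p (V_SG − |V_tp|)² = (V_DD − V_SG)/R.
Let x = V_SG − 1.04. Then 11.2 x² + x − 12.86 = 0, giving x = 1.03 V (positive root), so V_SG = 2.07 V.
I_D = (V_DD − V_SG)/R = (13.9 − 2.07) / 16.6 = 0.713 mA.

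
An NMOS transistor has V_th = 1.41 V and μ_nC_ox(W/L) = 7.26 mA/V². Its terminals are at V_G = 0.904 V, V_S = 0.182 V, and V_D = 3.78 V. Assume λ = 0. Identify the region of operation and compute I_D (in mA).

Cutoff; I_D = 0 mA

V_GS = V_G − V_S = 0.904 − 0.182 = 0.722 V; V_DS = V_D − V_S = 3.78 − 0.182 = 3.6 V.
V_GS = 0.722 V < V_th = 1.41 V, so the transistor is in cutoff.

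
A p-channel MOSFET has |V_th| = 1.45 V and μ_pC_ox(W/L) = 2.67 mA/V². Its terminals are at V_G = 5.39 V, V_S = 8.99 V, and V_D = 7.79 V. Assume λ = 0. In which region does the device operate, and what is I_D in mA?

V_SG = V_S − V_G = 8.99 − 5.39 = 3.6 V; V_SD = V_S − V_D = 8.99 − 7.79 = 1.2 V.
V_ov = V_SG − |V_th| = 3.6 − 1.45 = 2.15 V.
Since V_SD = 1.2 V < V_ov = 2.15 V, the device is in the triode region.
I_D = k_p [V_ov · V_SD − ½ V_SD²] = 2.67 × [2.15 × 1.2 − 0.5 × 1.2²] = 4.97 mA.

Triode; I_D = 4.97 mA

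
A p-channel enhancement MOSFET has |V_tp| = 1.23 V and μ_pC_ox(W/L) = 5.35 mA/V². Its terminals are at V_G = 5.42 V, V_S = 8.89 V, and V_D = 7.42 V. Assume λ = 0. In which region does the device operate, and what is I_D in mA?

Triode; I_D = 11.8 mA

V_SG = V_S − V_G = 8.89 − 5.42 = 3.47 V; V_SD = V_S − V_D = 8.89 − 7.42 = 1.47 V.
V_ov = V_SG − |V_tp| = 3.47 − 1.23 = 2.24 V.
Since V_SD = 1.47 V < V_ov = 2.24 V, the device is in the triode region.
I_D = k_p [V_ov · V_SD − ½ V_SD²] = 5.35 × [2.24 × 1.47 − 0.5 × 1.47²] = 11.8 mA.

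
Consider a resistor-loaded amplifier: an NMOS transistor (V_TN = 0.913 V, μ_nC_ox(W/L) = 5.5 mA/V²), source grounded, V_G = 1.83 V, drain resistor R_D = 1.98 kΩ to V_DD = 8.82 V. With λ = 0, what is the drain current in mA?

V_GS = V_G = 1.83 V, so V_ov = 1.83 − 0.913 = 0.917 V.
Assume saturation: I_D = ½ k_n V_ov² = 0.5 × 5.5 × 0.917² = 2.31 mA, giving V_DS = V_DD − I_D R_D = 8.82 − 2.31 × 1.98 = 4.24 V.
V_DS = 4.24 V ≥ V_ov = 0.917 V, confirming saturation.

I_D = 2.31 mA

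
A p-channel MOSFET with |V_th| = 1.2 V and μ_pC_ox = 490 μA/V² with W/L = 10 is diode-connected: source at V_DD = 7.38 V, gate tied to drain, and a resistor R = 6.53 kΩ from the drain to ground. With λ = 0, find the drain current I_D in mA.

I_D = 0.856 mA

With gate tied to drain, V_SG = V_SD ≥ V_SG − |V_th|, so the device is in saturation.
k_p = μ_pC_ox · (W/L) = 4.9 mA/V².
KCL at the drain: ½ k_p (V_SG − |V_th|)² = (V_DD − V_SG)/R.
Let x = V_SG − 1.2. Then 16 x² + x − 6.18 = 0, giving x = 0.591 V (positive root), so V_SG = 1.79 V.
I_D = (V_DD − V_SG)/R = (7.38 − 1.79) / 6.53 = 0.856 mA.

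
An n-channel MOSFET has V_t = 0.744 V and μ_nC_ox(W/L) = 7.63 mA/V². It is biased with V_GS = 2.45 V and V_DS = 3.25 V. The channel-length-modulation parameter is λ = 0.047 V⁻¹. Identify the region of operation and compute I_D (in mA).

Saturation; I_D = 12.8 mA

V_ov = V_GS − V_t = 2.45 − 0.744 = 1.71 V.
Since V_DS = 3.25 V ≥ V_ov = 1.71 V, the device is in saturation.
I_D = ½ k_n V_ov² (1 + λ V_DS) = 0.5 × 7.63 × 1.71² × (1 + 0.047 × 3.25) = 12.8 mA.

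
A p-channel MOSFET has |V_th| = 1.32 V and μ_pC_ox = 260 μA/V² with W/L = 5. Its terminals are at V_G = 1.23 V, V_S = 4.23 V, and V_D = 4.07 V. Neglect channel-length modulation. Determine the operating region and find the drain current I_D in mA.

V_SG = V_S − V_G = 4.23 − 1.23 = 3 V; V_SD = V_S − V_D = 4.23 − 4.07 = 0.16 V.
k_p = μ_pC_ox · (W/L) = 1.3 mA/V².
V_ov = V_SG − |V_th| = 3 − 1.32 = 1.68 V.
Since V_SD = 0.16 V < V_ov = 1.68 V, the device is in the triode region.
I_D = k_p [V_ov · V_SD − ½ V_SD²] = 1.3 × [1.68 × 0.16 − 0.5 × 0.16²] = 0.333 mA.

Triode; I_D = 0.333 mA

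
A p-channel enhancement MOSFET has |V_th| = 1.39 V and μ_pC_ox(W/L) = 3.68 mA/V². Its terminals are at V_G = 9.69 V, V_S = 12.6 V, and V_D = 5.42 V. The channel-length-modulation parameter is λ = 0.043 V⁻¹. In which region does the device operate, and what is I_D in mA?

Saturation; I_D = 5.56 mA

V_SG = V_S − V_G = 12.6 − 9.69 = 2.91 V; V_SD = V_S − V_D = 12.6 − 5.42 = 7.18 V.
V_ov = V_SG − |V_th| = 2.91 − 1.39 = 1.52 V.
Since V_SD = 7.18 V ≥ V_ov = 1.52 V, the device is in saturation.
I_D = ½ k_p V_ov² (1 + λ V_SD) = 0.5 × 3.68 × 1.52² × (1 + 0.043 × 7.18) = 5.56 mA.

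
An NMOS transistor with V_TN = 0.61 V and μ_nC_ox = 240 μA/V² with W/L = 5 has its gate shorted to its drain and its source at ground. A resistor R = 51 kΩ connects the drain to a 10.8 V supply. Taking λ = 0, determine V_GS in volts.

V_GS = 1.17 V

With gate tied to drain, V_GS = V_DS ≥ V_GS − V_TN, so the device is in saturation.
k_n = μ_nC_ox · (W/L) = 1.2 mA/V².
KCL at the drain: ½ k_n (V_GS − V_TN)² = (V_DD − V_GS)/R.
Let x = V_GS − 0.61. Then 30.6 x² + x − 10.19 = 0, giving x = 0.561 V (positive root), so V_GS = 1.17 V.
I_D = (V_DD − V_GS)/R = (10.8 − 1.17) / 51 = 0.189 mA.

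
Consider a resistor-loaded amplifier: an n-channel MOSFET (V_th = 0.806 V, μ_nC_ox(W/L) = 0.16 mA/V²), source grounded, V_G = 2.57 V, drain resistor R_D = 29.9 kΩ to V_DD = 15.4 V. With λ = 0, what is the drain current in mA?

V_GS = V_G = 2.57 V, so V_ov = 2.57 − 0.806 = 1.76 V.
Assume saturation: I_D = ½ k_n V_ov² = 0.5 × 0.16 × 1.76² = 0.249 mA, giving V_DS = V_DD − I_D R_D = 15.4 − 0.249 × 29.9 = 7.96 V.
V_DS = 7.96 V ≥ V_ov = 1.76 V, confirming saturation.

I_D = 0.249 mA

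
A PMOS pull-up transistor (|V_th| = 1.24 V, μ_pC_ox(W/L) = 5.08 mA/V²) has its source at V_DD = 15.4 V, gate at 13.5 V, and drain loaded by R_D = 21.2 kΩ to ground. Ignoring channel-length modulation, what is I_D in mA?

V_SG = V_DD − V_G = 15.4 − 13.5 = 1.9 V, so V_ov = 1.9 − 1.24 = 0.66 V.
Assume saturation: I_D = ½ k_p V_ov² = 0.5 × 5.08 × 0.66² = 1.11 mA, giving V_SD = V_DD − I_D R_D = 15.4 − 1.11 × 21.2 = -8.06 V.
But -8.06 V < V_ov = 0.66 V, so the device is actually in triode.
In triode I_D = k_p[V_ov V_SD − ½ V_SD²] and I_D = (V_DD − V_SD)/R_D. Equating: 53.8 V_SD² − 72.08 V_SD + 15.4 = 0, giving V_SD = 0.267 V (the root below V_ov).
I_D = (15.4 − 0.267) / 21.2 = 0.714 mA.

I_D = 0.714 mA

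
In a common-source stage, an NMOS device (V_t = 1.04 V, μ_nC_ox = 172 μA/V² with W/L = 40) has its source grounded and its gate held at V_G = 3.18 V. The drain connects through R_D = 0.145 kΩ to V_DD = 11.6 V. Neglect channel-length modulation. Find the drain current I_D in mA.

I_D = 15.8 mA

V_GS = V_G = 3.18 V, so V_ov = 3.18 − 1.04 = 2.14 V.
k_n = μ_nC_ox · (W/L) = 6.88 mA/V².
Assume saturation: I_D = ½ k_n V_ov² = 0.5 × 6.88 × 2.14² = 15.8 mA, giving V_DS = V_DD − I_D R_D = 11.6 − 15.8 × 0.145 = 9.32 V.
V_DS = 9.32 V ≥ V_ov = 2.14 V, confirming saturation.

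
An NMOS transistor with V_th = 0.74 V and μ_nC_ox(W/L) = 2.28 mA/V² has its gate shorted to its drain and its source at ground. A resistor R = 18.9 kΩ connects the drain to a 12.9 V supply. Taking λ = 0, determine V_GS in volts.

With gate tied to drain, V_GS = V_DS ≥ V_GS − V_th, so the device is in saturation.
KCL at the drain: ½ k_n (V_GS − V_th)² = (V_DD − V_GS)/R.
Let x = V_GS − 0.74. Then 21.5 x² + x − 12.16 = 0, giving x = 0.728 V (positive root), so V_GS = 1.47 V.
I_D = (V_DD − V_GS)/R = (12.9 − 1.47) / 18.9 = 0.605 mA.

V_GS = 1.47 V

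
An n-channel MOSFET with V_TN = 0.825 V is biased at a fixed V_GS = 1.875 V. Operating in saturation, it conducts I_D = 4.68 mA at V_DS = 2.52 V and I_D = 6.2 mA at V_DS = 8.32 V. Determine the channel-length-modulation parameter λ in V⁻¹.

λ = 0.0652 V⁻¹

With V_GS fixed, I_D ∝ (1 + λ V_DS) in saturation, so I_D2/I_D1 = (1 + λ V_DS2)/(1 + λ V_DS1).
6.2/4.68 = 1.325 = (1 + 8.32 λ)/(1 + 2.52 λ).
Solving: λ (I_D1 V_DS2 − I_D2 V_DS1) = I_D2 − I_D1, so λ = (6.2 − 4.68) / (4.68 × 8.32 − 6.2 × 2.52) = 1.52 / 23.3 = 0.0652 V⁻¹.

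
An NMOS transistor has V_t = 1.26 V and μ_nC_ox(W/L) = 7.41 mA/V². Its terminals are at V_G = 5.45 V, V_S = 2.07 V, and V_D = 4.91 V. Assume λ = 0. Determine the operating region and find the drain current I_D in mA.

V_GS = V_G − V_S = 5.45 − 2.07 = 3.38 V; V_DS = V_D − V_S = 4.91 − 2.07 = 2.84 V.
V_ov = V_GS − V_t = 3.38 − 1.26 = 2.12 V.
Since V_DS = 2.84 V ≥ V_ov = 2.12 V, the device is in saturation.
I_D = ½ k_n V_ov² = 0.5 × 7.41 × 2.12² = 16.7 mA.

Saturation; I_D = 16.7 mA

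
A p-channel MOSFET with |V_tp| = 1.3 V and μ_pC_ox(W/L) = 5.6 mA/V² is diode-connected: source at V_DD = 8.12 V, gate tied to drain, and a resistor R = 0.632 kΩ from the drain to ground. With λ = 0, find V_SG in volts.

V_SG = 3.00 V

With gate tied to drain, V_SG = V_SD ≥ V_SG − |V_tp|, so the device is in saturation.
KCL at the drain: ½ k_p (V_SG − |V_tp|)² = (V_DD − V_SG)/R.
Let x = V_SG − 1.3. Then 1.77 x² + x − 6.82 = 0, giving x = 1.7 V (positive root), so V_SG = 3 V.
I_D = (V_DD − V_SG)/R = (8.12 − 3) / 0.632 = 8.1 mA.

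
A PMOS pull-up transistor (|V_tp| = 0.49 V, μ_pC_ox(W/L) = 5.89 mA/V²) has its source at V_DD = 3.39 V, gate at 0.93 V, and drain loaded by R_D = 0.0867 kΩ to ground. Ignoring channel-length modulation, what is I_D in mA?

I_D = 11.4 mA

V_SG = V_DD − V_G = 3.39 − 0.93 = 2.46 V, so V_ov = 2.46 − 0.49 = 1.97 V.
Assume saturation: I_D = ½ k_p V_ov² = 0.5 × 5.89 × 1.97² = 11.4 mA, giving V_SD = V_DD − I_D R_D = 3.39 − 11.4 × 0.0867 = 2.4 V.
V_SD = 2.4 V ≥ V_ov = 1.97 V, confirming saturation.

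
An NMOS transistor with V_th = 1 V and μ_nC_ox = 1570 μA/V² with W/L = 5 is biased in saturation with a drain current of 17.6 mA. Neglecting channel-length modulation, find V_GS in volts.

k_n = μ_nC_ox · (W/L) = 7.85 mA/V².
In saturation I_D = ½ k_n (V_GS − V_th)², so V_GS − V_th = √(2 I_D / k_n) = √(2 × 17.6 / 7.85) = 2.12 V.
V_GS = 1 + 2.12 = 3.12 V.

V_GS = 3.12 V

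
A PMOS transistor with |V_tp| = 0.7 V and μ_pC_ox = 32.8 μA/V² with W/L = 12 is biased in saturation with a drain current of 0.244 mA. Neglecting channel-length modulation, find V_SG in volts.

k_p = μ_pC_ox · (W/L) = 0.3936 mA/V².
In saturation I_D = ½ k_p (V_SG − |V_tp|)², so V_SG − |V_tp| = √(2 I_D / k_p) = √(2 × 0.244 / 0.3936) = 1.11 V.
V_SG = 0.7 + 1.11 = 1.81 V.

V_SG = 1.81 V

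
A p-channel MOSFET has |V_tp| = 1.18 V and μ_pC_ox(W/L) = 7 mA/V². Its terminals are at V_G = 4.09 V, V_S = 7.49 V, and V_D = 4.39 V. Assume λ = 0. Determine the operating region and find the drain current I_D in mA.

V_SG = V_S − V_G = 7.49 − 4.09 = 3.4 V; V_SD = V_S − V_D = 7.49 − 4.39 = 3.1 V.
V_ov = V_SG − |V_tp| = 3.4 − 1.18 = 2.22 V.
Since V_SD = 3.1 V ≥ V_ov = 2.22 V, the device is in saturation.
I_D = ½ k_p V_ov² = 0.5 × 7 × 2.22² = 17.2 mA.

Saturation; I_D = 17.2 mA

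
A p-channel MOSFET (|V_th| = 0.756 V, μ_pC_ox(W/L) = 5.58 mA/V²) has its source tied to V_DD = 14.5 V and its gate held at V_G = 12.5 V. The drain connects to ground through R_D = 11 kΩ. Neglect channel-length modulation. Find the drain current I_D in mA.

V_SG = V_DD − V_G = 14.5 − 12.5 = 2 V, so V_ov = 2 − 0.756 = 1.24 V.
Assume saturation: I_D = ½ k_p V_ov² = 0.5 × 5.58 × 1.24² = 4.32 mA, giving V_SD = V_DD − I_D R_D = 14.5 − 4.32 × 11 = -33 V.
But -33 V < V_ov = 1.24 V, so the device is actually in triode.
In triode I_D = k_p[V_ov V_SD − ½ V_SD²] and I_D = (V_DD − V_SD)/R_D. Equating: 30.7 V_SD² − 77.36 V_SD + 14.5 = 0, giving V_SD = 0.204 V (the root below V_ov).
I_D = (14.5 − 0.204) / 11 = 1.3 mA.

I_D = 1.30 mA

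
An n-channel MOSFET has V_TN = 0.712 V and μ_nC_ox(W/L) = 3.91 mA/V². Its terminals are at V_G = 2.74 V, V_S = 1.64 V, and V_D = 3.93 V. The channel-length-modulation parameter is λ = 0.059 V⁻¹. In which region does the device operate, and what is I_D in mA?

Saturation; I_D = 0.334 mA

V_GS = V_G − V_S = 2.74 − 1.64 = 1.1 V; V_DS = V_D − V_S = 3.93 − 1.64 = 2.29 V.
V_ov = V_GS − V_TN = 1.1 − 0.712 = 0.388 V.
Since V_DS = 2.29 V ≥ V_ov = 0.388 V, the device is in saturation.
I_D = ½ k_n V_ov² (1 + λ V_DS) = 0.5 × 3.91 × 0.388² × (1 + 0.059 × 2.29) = 0.334 mA.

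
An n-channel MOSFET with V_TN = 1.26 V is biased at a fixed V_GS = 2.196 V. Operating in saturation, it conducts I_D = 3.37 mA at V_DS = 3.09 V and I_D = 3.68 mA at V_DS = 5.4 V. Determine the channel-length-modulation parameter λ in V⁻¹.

λ = 0.0454 V⁻¹

With V_GS fixed, I_D ∝ (1 + λ V_DS) in saturation, so I_D2/I_D1 = (1 + λ V_DS2)/(1 + λ V_DS1).
3.68/3.37 = 1.092 = (1 + 5.4 λ)/(1 + 3.09 λ).
Solving: λ (I_D1 V_DS2 − I_D2 V_DS1) = I_D2 − I_D1, so λ = (3.68 − 3.37) / (3.37 × 5.4 − 3.68 × 3.09) = 0.31 / 6.83 = 0.0454 V⁻¹.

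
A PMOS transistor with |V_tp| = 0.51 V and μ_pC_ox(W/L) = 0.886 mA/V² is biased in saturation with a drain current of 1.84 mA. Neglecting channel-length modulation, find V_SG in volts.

In saturation I_D = ½ k_p (V_SG − |V_tp|)², so V_SG − |V_tp| = √(2 I_D / k_p) = √(2 × 1.84 / 0.886) = 2.04 V.
V_SG = 0.51 + 2.04 = 2.55 V.

V_SG = 2.55 V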